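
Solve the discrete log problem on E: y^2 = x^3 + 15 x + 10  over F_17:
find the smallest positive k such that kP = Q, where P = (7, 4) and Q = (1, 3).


Enumerate multiples of P until we hit Q = (1, 3):
  1P = (7, 4)
  2P = (4, 10)
  3P = (10, 2)
  4P = (8, 8)
  5P = (1, 3)
Match found at i = 5.

k = 5


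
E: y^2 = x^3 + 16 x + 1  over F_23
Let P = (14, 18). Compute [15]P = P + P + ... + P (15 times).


k = 15 = 1111_2 (binary, LSB first: 1111)
Double-and-add from P = (14, 18):
  bit 0 = 1: acc = O + (14, 18) = (14, 18)
  bit 1 = 1: acc = (14, 18) + (11, 17) = (16, 12)
  bit 2 = 1: acc = (16, 12) + (2, 15) = (0, 1)
  bit 3 = 1: acc = (0, 1) + (12, 14) = (20, 8)

15P = (20, 8)


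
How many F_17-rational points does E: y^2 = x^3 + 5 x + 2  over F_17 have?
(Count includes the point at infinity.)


For each x in F_17, count y with y^2 = x^3 + 5 x + 2 mod 17:
  x = 0: RHS = 2, y in [6, 11]  -> 2 point(s)
  x = 1: RHS = 8, y in [5, 12]  -> 2 point(s)
  x = 4: RHS = 1, y in [1, 16]  -> 2 point(s)
  x = 5: RHS = 16, y in [4, 13]  -> 2 point(s)
  x = 10: RHS = 15, y in [7, 10]  -> 2 point(s)
  x = 15: RHS = 1, y in [1, 16]  -> 2 point(s)
  x = 16: RHS = 13, y in [8, 9]  -> 2 point(s)
Affine points: 14. Add the point at infinity: total = 15.

#E(F_17) = 15


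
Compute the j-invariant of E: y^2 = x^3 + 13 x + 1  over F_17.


Delta = -16(4 a^3 + 27 b^2) mod 17 = 9
-1728 * (4 a)^3 = -1728 * (4*13)^3 mod 17 = 6
j = 6 * 9^(-1) mod 17 = 12

j = 12 (mod 17)


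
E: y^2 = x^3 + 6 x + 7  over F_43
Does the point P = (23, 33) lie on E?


Check whether y^2 = x^3 + 6 x + 7 (mod 43) for (x, y) = (23, 33).
LHS: y^2 = 33^2 mod 43 = 14
RHS: x^3 + 6 x + 7 = 23^3 + 6*23 + 7 mod 43 = 14
LHS = RHS

Yes, on the curve


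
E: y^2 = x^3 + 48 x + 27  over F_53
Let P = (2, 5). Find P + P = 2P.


Doubling: s = (3 x1^2 + a) / (2 y1)
s = (3*2^2 + 48) / (2*5) mod 53 = 6
x3 = s^2 - 2 x1 mod 53 = 6^2 - 2*2 = 32
y3 = s (x1 - x3) - y1 mod 53 = 6 * (2 - 32) - 5 = 27

2P = (32, 27)


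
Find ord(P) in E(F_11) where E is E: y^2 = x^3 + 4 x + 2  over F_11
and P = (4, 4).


Compute successive multiples of P until we hit O:
  1P = (4, 4)
  2P = (4, 7)
  3P = O

ord(P) = 3


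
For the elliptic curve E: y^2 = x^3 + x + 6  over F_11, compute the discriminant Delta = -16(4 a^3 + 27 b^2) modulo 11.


4 a^3 + 27 b^2 = 4*1^3 + 27*6^2 = 4 + 972 = 976
Delta = -16 * (976) = -15616
Delta mod 11 = 4

Delta = 4 (mod 11)


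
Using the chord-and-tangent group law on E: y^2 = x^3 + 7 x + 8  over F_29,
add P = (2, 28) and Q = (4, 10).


P != Q, so use the chord formula.
s = (y2 - y1) / (x2 - x1) = (11) / (2) mod 29 = 20
x3 = s^2 - x1 - x2 mod 29 = 20^2 - 2 - 4 = 17
y3 = s (x1 - x3) - y1 mod 29 = 20 * (2 - 17) - 28 = 20

P + Q = (17, 20)


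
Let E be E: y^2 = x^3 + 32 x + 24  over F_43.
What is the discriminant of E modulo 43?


4 a^3 + 27 b^2 = 4*32^3 + 27*24^2 = 131072 + 15552 = 146624
Delta = -16 * (146624) = -2345984
Delta mod 43 = 10

Delta = 10 (mod 43)


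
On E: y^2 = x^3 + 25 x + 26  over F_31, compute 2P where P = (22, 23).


Doubling: s = (3 x1^2 + a) / (2 y1)
s = (3*22^2 + 25) / (2*23) mod 31 = 22
x3 = s^2 - 2 x1 mod 31 = 22^2 - 2*22 = 6
y3 = s (x1 - x3) - y1 mod 31 = 22 * (22 - 6) - 23 = 19

2P = (6, 19)


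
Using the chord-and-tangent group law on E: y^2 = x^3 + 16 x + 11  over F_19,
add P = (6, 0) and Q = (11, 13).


P != Q, so use the chord formula.
s = (y2 - y1) / (x2 - x1) = (13) / (5) mod 19 = 14
x3 = s^2 - x1 - x2 mod 19 = 14^2 - 6 - 11 = 8
y3 = s (x1 - x3) - y1 mod 19 = 14 * (6 - 8) - 0 = 10

P + Q = (8, 10)


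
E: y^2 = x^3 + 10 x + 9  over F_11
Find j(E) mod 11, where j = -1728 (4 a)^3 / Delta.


Delta = -16(4 a^3 + 27 b^2) mod 11 = 8
-1728 * (4 a)^3 = -1728 * (4*10)^3 mod 11 = 9
j = 9 * 8^(-1) mod 11 = 8

j = 8 (mod 11)


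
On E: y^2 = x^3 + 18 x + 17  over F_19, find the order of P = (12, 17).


Compute successive multiples of P until we hit O:
  1P = (12, 17)
  2P = (2, 17)
  3P = (5, 2)
  4P = (0, 6)
  5P = (18, 6)
  6P = (14, 12)
  7P = (4, 1)
  8P = (7, 12)
  ... (continuing to 26P)
  26P = O

ord(P) = 26


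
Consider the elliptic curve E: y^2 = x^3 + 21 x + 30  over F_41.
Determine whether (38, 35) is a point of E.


Check whether y^2 = x^3 + 21 x + 30 (mod 41) for (x, y) = (38, 35).
LHS: y^2 = 35^2 mod 41 = 36
RHS: x^3 + 21 x + 30 = 38^3 + 21*38 + 30 mod 41 = 22
LHS != RHS

No, not on the curve


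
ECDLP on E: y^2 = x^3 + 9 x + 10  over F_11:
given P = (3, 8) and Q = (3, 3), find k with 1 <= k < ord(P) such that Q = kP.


Enumerate multiples of P until we hit Q = (3, 3):
  1P = (3, 8)
  2P = (8, 0)
  3P = (3, 3)
Match found at i = 3.

k = 3


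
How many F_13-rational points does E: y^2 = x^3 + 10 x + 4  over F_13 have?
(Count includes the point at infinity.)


For each x in F_13, count y with y^2 = x^3 + 10 x + 4 mod 13:
  x = 0: RHS = 4, y in [2, 11]  -> 2 point(s)
  x = 3: RHS = 9, y in [3, 10]  -> 2 point(s)
  x = 4: RHS = 4, y in [2, 11]  -> 2 point(s)
  x = 5: RHS = 10, y in [6, 7]  -> 2 point(s)
  x = 7: RHS = 1, y in [1, 12]  -> 2 point(s)
  x = 9: RHS = 4, y in [2, 11]  -> 2 point(s)
  x = 10: RHS = 12, y in [5, 8]  -> 2 point(s)
Affine points: 14. Add the point at infinity: total = 15.

#E(F_13) = 15


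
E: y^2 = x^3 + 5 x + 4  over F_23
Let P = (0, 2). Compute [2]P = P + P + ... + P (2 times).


k = 2 = 10_2 (binary, LSB first: 01)
Double-and-add from P = (0, 2):
  bit 0 = 0: acc unchanged = O
  bit 1 = 1: acc = O + (3, 0) = (3, 0)

2P = (3, 0)


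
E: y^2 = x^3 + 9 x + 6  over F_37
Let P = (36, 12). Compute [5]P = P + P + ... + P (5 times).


k = 5 = 101_2 (binary, LSB first: 101)
Double-and-add from P = (36, 12):
  bit 0 = 1: acc = O + (36, 12) = (36, 12)
  bit 1 = 0: acc unchanged = (36, 12)
  bit 2 = 1: acc = (36, 12) + (11, 17) = (30, 9)

5P = (30, 9)


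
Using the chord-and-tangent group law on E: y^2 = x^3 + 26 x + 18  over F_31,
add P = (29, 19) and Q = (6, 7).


P != Q, so use the chord formula.
s = (y2 - y1) / (x2 - x1) = (19) / (8) mod 31 = 14
x3 = s^2 - x1 - x2 mod 31 = 14^2 - 29 - 6 = 6
y3 = s (x1 - x3) - y1 mod 31 = 14 * (29 - 6) - 19 = 24

P + Q = (6, 24)


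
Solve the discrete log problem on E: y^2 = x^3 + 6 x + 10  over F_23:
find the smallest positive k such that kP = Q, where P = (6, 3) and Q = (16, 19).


Enumerate multiples of P until we hit Q = (16, 19):
  1P = (6, 3)
  2P = (4, 12)
  3P = (16, 19)
Match found at i = 3.

k = 3


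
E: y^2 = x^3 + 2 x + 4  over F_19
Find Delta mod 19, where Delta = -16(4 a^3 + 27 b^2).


4 a^3 + 27 b^2 = 4*2^3 + 27*4^2 = 32 + 432 = 464
Delta = -16 * (464) = -7424
Delta mod 19 = 5

Delta = 5 (mod 19)


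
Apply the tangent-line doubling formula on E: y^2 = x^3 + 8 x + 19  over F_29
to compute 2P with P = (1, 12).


Doubling: s = (3 x1^2 + a) / (2 y1)
s = (3*1^2 + 8) / (2*12) mod 29 = 21
x3 = s^2 - 2 x1 mod 29 = 21^2 - 2*1 = 4
y3 = s (x1 - x3) - y1 mod 29 = 21 * (1 - 4) - 12 = 12

2P = (4, 12)


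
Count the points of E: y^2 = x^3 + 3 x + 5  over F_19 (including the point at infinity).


For each x in F_19, count y with y^2 = x^3 + 3 x + 5 mod 19:
  x = 0: RHS = 5, y in [9, 10]  -> 2 point(s)
  x = 1: RHS = 9, y in [3, 16]  -> 2 point(s)
  x = 2: RHS = 0, y in [0]  -> 1 point(s)
  x = 4: RHS = 5, y in [9, 10]  -> 2 point(s)
  x = 6: RHS = 11, y in [7, 12]  -> 2 point(s)
  x = 8: RHS = 9, y in [3, 16]  -> 2 point(s)
  x = 9: RHS = 1, y in [1, 18]  -> 2 point(s)
  x = 10: RHS = 9, y in [3, 16]  -> 2 point(s)
  x = 11: RHS = 1, y in [1, 18]  -> 2 point(s)
  x = 14: RHS = 17, y in [6, 13]  -> 2 point(s)
  x = 15: RHS = 5, y in [9, 10]  -> 2 point(s)
  x = 16: RHS = 7, y in [8, 11]  -> 2 point(s)
  x = 18: RHS = 1, y in [1, 18]  -> 2 point(s)
Affine points: 25. Add the point at infinity: total = 26.

#E(F_19) = 26


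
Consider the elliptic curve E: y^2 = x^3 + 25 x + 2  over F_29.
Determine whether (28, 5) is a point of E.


Check whether y^2 = x^3 + 25 x + 2 (mod 29) for (x, y) = (28, 5).
LHS: y^2 = 5^2 mod 29 = 25
RHS: x^3 + 25 x + 2 = 28^3 + 25*28 + 2 mod 29 = 5
LHS != RHS

No, not on the curve


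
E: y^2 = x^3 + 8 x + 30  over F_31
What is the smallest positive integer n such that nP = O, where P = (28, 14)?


Compute successive multiples of P until we hit O:
  1P = (28, 14)
  2P = (25, 13)
  3P = (16, 21)
  4P = (22, 29)
  5P = (26, 12)
  6P = (9, 5)
  7P = (12, 5)
  8P = (5, 28)
  ... (continuing to 29P)
  29P = O

ord(P) = 29


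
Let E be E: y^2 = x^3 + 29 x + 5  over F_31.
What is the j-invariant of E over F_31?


Delta = -16(4 a^3 + 27 b^2) mod 31 = 4
-1728 * (4 a)^3 = -1728 * (4*29)^3 mod 31 = 27
j = 27 * 4^(-1) mod 31 = 30

j = 30 (mod 31)


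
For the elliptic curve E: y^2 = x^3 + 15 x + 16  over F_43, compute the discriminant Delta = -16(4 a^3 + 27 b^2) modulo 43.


4 a^3 + 27 b^2 = 4*15^3 + 27*16^2 = 13500 + 6912 = 20412
Delta = -16 * (20412) = -326592
Delta mod 43 = 36

Delta = 36 (mod 43)


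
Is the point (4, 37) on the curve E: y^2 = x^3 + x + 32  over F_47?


Check whether y^2 = x^3 + 1 x + 32 (mod 47) for (x, y) = (4, 37).
LHS: y^2 = 37^2 mod 47 = 6
RHS: x^3 + 1 x + 32 = 4^3 + 1*4 + 32 mod 47 = 6
LHS = RHS

Yes, on the curve


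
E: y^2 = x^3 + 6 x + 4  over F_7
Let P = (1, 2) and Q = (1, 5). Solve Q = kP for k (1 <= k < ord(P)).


Enumerate multiples of P until we hit Q = (1, 5):
  1P = (1, 2)
  2P = (0, 2)
  3P = (6, 5)
  4P = (4, 6)
  5P = (3, 0)
  6P = (4, 1)
  7P = (6, 2)
  8P = (0, 5)
  9P = (1, 5)
Match found at i = 9.

k = 9


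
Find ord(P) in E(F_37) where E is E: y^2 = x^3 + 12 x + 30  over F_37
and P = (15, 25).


Compute successive multiples of P until we hit O:
  1P = (15, 25)
  2P = (28, 28)
  3P = (5, 20)
  4P = (8, 34)
  5P = (30, 26)
  6P = (17, 2)
  7P = (17, 35)
  8P = (30, 11)
  ... (continuing to 13P)
  13P = O

ord(P) = 13


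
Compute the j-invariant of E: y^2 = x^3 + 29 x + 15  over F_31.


Delta = -16(4 a^3 + 27 b^2) mod 31 = 1
-1728 * (4 a)^3 = -1728 * (4*29)^3 mod 31 = 27
j = 27 * 1^(-1) mod 31 = 27

j = 27 (mod 31)


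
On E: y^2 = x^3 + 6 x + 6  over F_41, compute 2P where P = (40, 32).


Doubling: s = (3 x1^2 + a) / (2 y1)
s = (3*40^2 + 6) / (2*32) mod 41 = 20
x3 = s^2 - 2 x1 mod 41 = 20^2 - 2*40 = 33
y3 = s (x1 - x3) - y1 mod 41 = 20 * (40 - 33) - 32 = 26

2P = (33, 26)


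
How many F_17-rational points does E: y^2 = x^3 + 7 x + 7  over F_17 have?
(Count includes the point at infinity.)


For each x in F_17, count y with y^2 = x^3 + 7 x + 7 mod 17:
  x = 1: RHS = 15, y in [7, 10]  -> 2 point(s)
  x = 3: RHS = 4, y in [2, 15]  -> 2 point(s)
  x = 7: RHS = 8, y in [5, 12]  -> 2 point(s)
  x = 9: RHS = 0, y in [0]  -> 1 point(s)
  x = 11: RHS = 4, y in [2, 15]  -> 2 point(s)
  x = 12: RHS = 0, y in [0]  -> 1 point(s)
  x = 13: RHS = 0, y in [0]  -> 1 point(s)
  x = 15: RHS = 2, y in [6, 11]  -> 2 point(s)
  x = 16: RHS = 16, y in [4, 13]  -> 2 point(s)
Affine points: 15. Add the point at infinity: total = 16.

#E(F_17) = 16


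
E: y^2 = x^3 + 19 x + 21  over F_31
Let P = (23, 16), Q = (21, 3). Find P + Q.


P != Q, so use the chord formula.
s = (y2 - y1) / (x2 - x1) = (18) / (29) mod 31 = 22
x3 = s^2 - x1 - x2 mod 31 = 22^2 - 23 - 21 = 6
y3 = s (x1 - x3) - y1 mod 31 = 22 * (23 - 6) - 16 = 17

P + Q = (6, 17)


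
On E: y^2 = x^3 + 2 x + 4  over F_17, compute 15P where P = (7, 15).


k = 15 = 1111_2 (binary, LSB first: 1111)
Double-and-add from P = (7, 15):
  bit 0 = 1: acc = O + (7, 15) = (7, 15)
  bit 1 = 1: acc = (7, 15) + (4, 5) = (2, 13)
  bit 2 = 1: acc = (2, 13) + (0, 15) = (16, 1)
  bit 3 = 1: acc = (16, 1) + (13, 0) = (7, 2)

15P = (7, 2)


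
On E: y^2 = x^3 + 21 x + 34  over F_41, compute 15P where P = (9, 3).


k = 15 = 1111_2 (binary, LSB first: 1111)
Double-and-add from P = (9, 3):
  bit 0 = 1: acc = O + (9, 3) = (9, 3)
  bit 1 = 1: acc = (9, 3) + (32, 10) = (39, 36)
  bit 2 = 1: acc = (39, 36) + (2, 17) = (20, 7)
  bit 3 = 1: acc = (20, 7) + (4, 10) = (22, 19)

15P = (22, 19)


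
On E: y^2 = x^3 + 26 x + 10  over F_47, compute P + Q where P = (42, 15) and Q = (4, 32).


P != Q, so use the chord formula.
s = (y2 - y1) / (x2 - x1) = (17) / (9) mod 47 = 28
x3 = s^2 - x1 - x2 mod 47 = 28^2 - 42 - 4 = 33
y3 = s (x1 - x3) - y1 mod 47 = 28 * (42 - 33) - 15 = 2

P + Q = (33, 2)


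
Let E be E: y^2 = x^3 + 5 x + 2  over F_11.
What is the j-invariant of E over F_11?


Delta = -16(4 a^3 + 27 b^2) mod 11 = 7
-1728 * (4 a)^3 = -1728 * (4*5)^3 mod 11 = 8
j = 8 * 7^(-1) mod 11 = 9

j = 9 (mod 11)


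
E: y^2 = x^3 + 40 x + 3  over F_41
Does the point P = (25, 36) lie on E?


Check whether y^2 = x^3 + 40 x + 3 (mod 41) for (x, y) = (25, 36).
LHS: y^2 = 36^2 mod 41 = 25
RHS: x^3 + 40 x + 3 = 25^3 + 40*25 + 3 mod 41 = 23
LHS != RHS

No, not on the curve


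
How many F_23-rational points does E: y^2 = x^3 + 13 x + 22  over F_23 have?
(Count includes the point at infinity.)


For each x in F_23, count y with y^2 = x^3 + 13 x + 22 mod 23:
  x = 1: RHS = 13, y in [6, 17]  -> 2 point(s)
  x = 4: RHS = 0, y in [0]  -> 1 point(s)
  x = 10: RHS = 2, y in [5, 18]  -> 2 point(s)
  x = 11: RHS = 1, y in [1, 22]  -> 2 point(s)
  x = 14: RHS = 4, y in [2, 21]  -> 2 point(s)
  x = 15: RHS = 4, y in [2, 21]  -> 2 point(s)
  x = 16: RHS = 2, y in [5, 18]  -> 2 point(s)
  x = 17: RHS = 4, y in [2, 21]  -> 2 point(s)
  x = 18: RHS = 16, y in [4, 19]  -> 2 point(s)
  x = 20: RHS = 2, y in [5, 18]  -> 2 point(s)
  x = 22: RHS = 8, y in [10, 13]  -> 2 point(s)
Affine points: 21. Add the point at infinity: total = 22.

#E(F_23) = 22


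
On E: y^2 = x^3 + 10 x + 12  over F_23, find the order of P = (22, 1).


Compute successive multiples of P until we hit O:
  1P = (22, 1)
  2P = (4, 1)
  3P = (20, 22)
  4P = (5, 16)
  5P = (8, 11)
  6P = (9, 16)
  7P = (0, 9)
  8P = (19, 0)
  ... (continuing to 16P)
  16P = O

ord(P) = 16


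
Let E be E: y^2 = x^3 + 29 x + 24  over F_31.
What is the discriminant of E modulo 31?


4 a^3 + 27 b^2 = 4*29^3 + 27*24^2 = 97556 + 15552 = 113108
Delta = -16 * (113108) = -1809728
Delta mod 31 = 21

Delta = 21 (mod 31)


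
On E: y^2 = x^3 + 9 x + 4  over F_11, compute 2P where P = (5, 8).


Doubling: s = (3 x1^2 + a) / (2 y1)
s = (3*5^2 + 9) / (2*8) mod 11 = 8
x3 = s^2 - 2 x1 mod 11 = 8^2 - 2*5 = 10
y3 = s (x1 - x3) - y1 mod 11 = 8 * (5 - 10) - 8 = 7

2P = (10, 7)


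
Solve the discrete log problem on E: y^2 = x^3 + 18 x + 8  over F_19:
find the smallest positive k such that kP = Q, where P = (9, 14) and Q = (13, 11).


Enumerate multiples of P until we hit Q = (13, 11):
  1P = (9, 14)
  2P = (6, 16)
  3P = (15, 9)
  4P = (11, 13)
  5P = (4, 12)
  6P = (13, 11)
Match found at i = 6.

k = 6


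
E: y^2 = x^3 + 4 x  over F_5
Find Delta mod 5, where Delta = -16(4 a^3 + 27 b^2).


4 a^3 + 27 b^2 = 4*4^3 + 27*0^2 = 256 + 0 = 256
Delta = -16 * (256) = -4096
Delta mod 5 = 4

Delta = 4 (mod 5)


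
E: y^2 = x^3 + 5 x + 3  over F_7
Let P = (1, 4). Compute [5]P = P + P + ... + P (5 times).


k = 5 = 101_2 (binary, LSB first: 101)
Double-and-add from P = (1, 4):
  bit 0 = 1: acc = O + (1, 4) = (1, 4)
  bit 1 = 0: acc unchanged = (1, 4)
  bit 2 = 1: acc = (1, 4) + (6, 2) = (1, 3)

5P = (1, 3)


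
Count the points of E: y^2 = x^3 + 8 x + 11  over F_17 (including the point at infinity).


For each x in F_17, count y with y^2 = x^3 + 8 x + 11 mod 17:
  x = 2: RHS = 1, y in [1, 16]  -> 2 point(s)
  x = 7: RHS = 2, y in [6, 11]  -> 2 point(s)
  x = 8: RHS = 9, y in [3, 14]  -> 2 point(s)
  x = 9: RHS = 13, y in [8, 9]  -> 2 point(s)
  x = 11: RHS = 2, y in [6, 11]  -> 2 point(s)
  x = 12: RHS = 16, y in [4, 13]  -> 2 point(s)
  x = 13: RHS = 0, y in [0]  -> 1 point(s)
  x = 15: RHS = 4, y in [2, 15]  -> 2 point(s)
  x = 16: RHS = 2, y in [6, 11]  -> 2 point(s)
Affine points: 17. Add the point at infinity: total = 18.

#E(F_17) = 18


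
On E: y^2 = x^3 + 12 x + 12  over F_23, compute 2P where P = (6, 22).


Doubling: s = (3 x1^2 + a) / (2 y1)
s = (3*6^2 + 12) / (2*22) mod 23 = 9
x3 = s^2 - 2 x1 mod 23 = 9^2 - 2*6 = 0
y3 = s (x1 - x3) - y1 mod 23 = 9 * (6 - 0) - 22 = 9

2P = (0, 9)


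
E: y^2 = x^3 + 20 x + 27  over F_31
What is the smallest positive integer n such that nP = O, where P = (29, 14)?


Compute successive multiples of P until we hit O:
  1P = (29, 14)
  2P = (11, 11)
  3P = (16, 14)
  4P = (17, 17)
  5P = (18, 22)
  6P = (4, 27)
  7P = (7, 13)
  8P = (13, 29)
  ... (continuing to 33P)
  33P = O

ord(P) = 33


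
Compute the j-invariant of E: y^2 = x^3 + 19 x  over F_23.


Delta = -16(4 a^3 + 27 b^2) mod 23 = 2
-1728 * (4 a)^3 = -1728 * (4*19)^3 mod 23 = 6
j = 6 * 2^(-1) mod 23 = 3

j = 3 (mod 23)


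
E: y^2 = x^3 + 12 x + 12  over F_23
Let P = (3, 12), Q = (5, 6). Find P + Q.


P != Q, so use the chord formula.
s = (y2 - y1) / (x2 - x1) = (17) / (2) mod 23 = 20
x3 = s^2 - x1 - x2 mod 23 = 20^2 - 3 - 5 = 1
y3 = s (x1 - x3) - y1 mod 23 = 20 * (3 - 1) - 12 = 5

P + Q = (1, 5)


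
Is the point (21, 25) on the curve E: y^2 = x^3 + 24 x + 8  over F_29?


Check whether y^2 = x^3 + 24 x + 8 (mod 29) for (x, y) = (21, 25).
LHS: y^2 = 25^2 mod 29 = 16
RHS: x^3 + 24 x + 8 = 21^3 + 24*21 + 8 mod 29 = 0
LHS != RHS

No, not on the curve


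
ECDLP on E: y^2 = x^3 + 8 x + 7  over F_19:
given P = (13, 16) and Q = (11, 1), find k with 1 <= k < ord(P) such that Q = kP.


Enumerate multiples of P until we hit Q = (11, 1):
  1P = (13, 16)
  2P = (10, 2)
  3P = (3, 18)
  4P = (0, 8)
  5P = (12, 8)
  6P = (1, 4)
  7P = (6, 10)
  8P = (5, 18)
  9P = (7, 11)
  10P = (15, 14)
  11P = (11, 1)
Match found at i = 11.

k = 11


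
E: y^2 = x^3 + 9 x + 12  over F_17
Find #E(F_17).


For each x in F_17, count y with y^2 = x^3 + 9 x + 12 mod 17:
  x = 2: RHS = 4, y in [2, 15]  -> 2 point(s)
  x = 3: RHS = 15, y in [7, 10]  -> 2 point(s)
  x = 8: RHS = 1, y in [1, 16]  -> 2 point(s)
  x = 14: RHS = 9, y in [3, 14]  -> 2 point(s)
  x = 16: RHS = 2, y in [6, 11]  -> 2 point(s)
Affine points: 10. Add the point at infinity: total = 11.

#E(F_17) = 11


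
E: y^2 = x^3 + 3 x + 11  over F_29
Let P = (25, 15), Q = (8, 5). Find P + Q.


P != Q, so use the chord formula.
s = (y2 - y1) / (x2 - x1) = (19) / (12) mod 29 = 4
x3 = s^2 - x1 - x2 mod 29 = 4^2 - 25 - 8 = 12
y3 = s (x1 - x3) - y1 mod 29 = 4 * (25 - 12) - 15 = 8

P + Q = (12, 8)


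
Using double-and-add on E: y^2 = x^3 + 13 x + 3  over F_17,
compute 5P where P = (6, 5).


k = 5 = 101_2 (binary, LSB first: 101)
Double-and-add from P = (6, 5):
  bit 0 = 1: acc = O + (6, 5) = (6, 5)
  bit 1 = 0: acc unchanged = (6, 5)
  bit 2 = 1: acc = (6, 5) + (3, 1) = (6, 12)

5P = (6, 12)


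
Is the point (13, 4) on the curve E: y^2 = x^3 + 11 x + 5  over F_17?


Check whether y^2 = x^3 + 11 x + 5 (mod 17) for (x, y) = (13, 4).
LHS: y^2 = 4^2 mod 17 = 16
RHS: x^3 + 11 x + 5 = 13^3 + 11*13 + 5 mod 17 = 16
LHS = RHS

Yes, on the curve


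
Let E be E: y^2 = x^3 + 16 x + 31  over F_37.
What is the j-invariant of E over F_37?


Delta = -16(4 a^3 + 27 b^2) mod 37 = 26
-1728 * (4 a)^3 = -1728 * (4*16)^3 mod 37 = 26
j = 26 * 26^(-1) mod 37 = 1

j = 1 (mod 37)


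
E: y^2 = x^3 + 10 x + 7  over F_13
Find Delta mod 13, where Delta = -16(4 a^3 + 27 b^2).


4 a^3 + 27 b^2 = 4*10^3 + 27*7^2 = 4000 + 1323 = 5323
Delta = -16 * (5323) = -85168
Delta mod 13 = 8

Delta = 8 (mod 13)


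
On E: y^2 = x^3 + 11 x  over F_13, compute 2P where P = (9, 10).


Doubling: s = (3 x1^2 + a) / (2 y1)
s = (3*9^2 + 11) / (2*10) mod 13 = 1
x3 = s^2 - 2 x1 mod 13 = 1^2 - 2*9 = 9
y3 = s (x1 - x3) - y1 mod 13 = 1 * (9 - 9) - 10 = 3

2P = (9, 3)


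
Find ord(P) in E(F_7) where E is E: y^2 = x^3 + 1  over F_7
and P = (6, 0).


Compute successive multiples of P until we hit O:
  1P = (6, 0)
  2P = O

ord(P) = 2


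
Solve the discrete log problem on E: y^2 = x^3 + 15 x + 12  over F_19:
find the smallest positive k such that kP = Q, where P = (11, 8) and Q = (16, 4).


Enumerate multiples of P until we hit Q = (16, 4):
  1P = (11, 8)
  2P = (8, 13)
  3P = (7, 17)
  4P = (12, 18)
  5P = (1, 16)
  6P = (16, 15)
  7P = (16, 4)
Match found at i = 7.

k = 7


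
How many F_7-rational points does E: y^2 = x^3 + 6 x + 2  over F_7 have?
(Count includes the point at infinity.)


For each x in F_7, count y with y^2 = x^3 + 6 x + 2 mod 7:
  x = 0: RHS = 2, y in [3, 4]  -> 2 point(s)
  x = 1: RHS = 2, y in [3, 4]  -> 2 point(s)
  x = 2: RHS = 1, y in [1, 6]  -> 2 point(s)
  x = 6: RHS = 2, y in [3, 4]  -> 2 point(s)
Affine points: 8. Add the point at infinity: total = 9.

#E(F_7) = 9


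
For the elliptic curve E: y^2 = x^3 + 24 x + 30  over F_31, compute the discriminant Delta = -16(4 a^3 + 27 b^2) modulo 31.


4 a^3 + 27 b^2 = 4*24^3 + 27*30^2 = 55296 + 24300 = 79596
Delta = -16 * (79596) = -1273536
Delta mod 31 = 6

Delta = 6 (mod 31)


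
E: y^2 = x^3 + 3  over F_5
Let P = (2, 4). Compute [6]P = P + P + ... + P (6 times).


k = 6 = 110_2 (binary, LSB first: 011)
Double-and-add from P = (2, 4):
  bit 0 = 0: acc unchanged = O
  bit 1 = 1: acc = O + (2, 1) = (2, 1)
  bit 2 = 1: acc = (2, 1) + (2, 4) = O

6P = O


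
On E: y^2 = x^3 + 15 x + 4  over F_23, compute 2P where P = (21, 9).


Doubling: s = (3 x1^2 + a) / (2 y1)
s = (3*21^2 + 15) / (2*9) mod 23 = 13
x3 = s^2 - 2 x1 mod 23 = 13^2 - 2*21 = 12
y3 = s (x1 - x3) - y1 mod 23 = 13 * (21 - 12) - 9 = 16

2P = (12, 16)


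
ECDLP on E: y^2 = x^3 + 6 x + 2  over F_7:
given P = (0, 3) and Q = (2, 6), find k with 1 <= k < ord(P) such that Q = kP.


Enumerate multiples of P until we hit Q = (2, 6):
  1P = (0, 3)
  2P = (1, 3)
  3P = (6, 4)
  4P = (2, 6)
Match found at i = 4.

k = 4


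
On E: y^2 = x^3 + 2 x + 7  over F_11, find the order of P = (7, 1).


Compute successive multiples of P until we hit O:
  1P = (7, 1)
  2P = (6, 2)
  3P = (10, 2)
  4P = (10, 9)
  5P = (6, 9)
  6P = (7, 10)
  7P = O

ord(P) = 7


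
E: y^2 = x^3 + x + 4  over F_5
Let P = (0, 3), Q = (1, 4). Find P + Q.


P != Q, so use the chord formula.
s = (y2 - y1) / (x2 - x1) = (1) / (1) mod 5 = 1
x3 = s^2 - x1 - x2 mod 5 = 1^2 - 0 - 1 = 0
y3 = s (x1 - x3) - y1 mod 5 = 1 * (0 - 0) - 3 = 2

P + Q = (0, 2)


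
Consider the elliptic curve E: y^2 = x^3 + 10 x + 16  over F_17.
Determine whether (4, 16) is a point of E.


Check whether y^2 = x^3 + 10 x + 16 (mod 17) for (x, y) = (4, 16).
LHS: y^2 = 16^2 mod 17 = 1
RHS: x^3 + 10 x + 16 = 4^3 + 10*4 + 16 mod 17 = 1
LHS = RHS

Yes, on the curve


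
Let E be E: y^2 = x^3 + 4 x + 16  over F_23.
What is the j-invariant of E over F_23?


Delta = -16(4 a^3 + 27 b^2) mod 23 = 13
-1728 * (4 a)^3 = -1728 * (4*4)^3 mod 23 = 17
j = 17 * 13^(-1) mod 23 = 19

j = 19 (mod 23)


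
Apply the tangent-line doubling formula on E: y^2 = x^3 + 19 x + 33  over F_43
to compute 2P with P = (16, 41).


Doubling: s = (3 x1^2 + a) / (2 y1)
s = (3*16^2 + 19) / (2*41) mod 43 = 29
x3 = s^2 - 2 x1 mod 43 = 29^2 - 2*16 = 35
y3 = s (x1 - x3) - y1 mod 43 = 29 * (16 - 35) - 41 = 10

2P = (35, 10)


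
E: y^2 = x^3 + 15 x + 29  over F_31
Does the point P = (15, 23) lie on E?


Check whether y^2 = x^3 + 15 x + 29 (mod 31) for (x, y) = (15, 23).
LHS: y^2 = 23^2 mod 31 = 2
RHS: x^3 + 15 x + 29 = 15^3 + 15*15 + 29 mod 31 = 2
LHS = RHS

Yes, on the curve


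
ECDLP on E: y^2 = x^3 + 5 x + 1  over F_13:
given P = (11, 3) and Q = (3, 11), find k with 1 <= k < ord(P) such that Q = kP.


Enumerate multiples of P until we hit Q = (3, 11):
  1P = (11, 3)
  2P = (3, 11)
Match found at i = 2.

k = 2


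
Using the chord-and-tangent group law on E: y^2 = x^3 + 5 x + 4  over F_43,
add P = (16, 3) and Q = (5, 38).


P != Q, so use the chord formula.
s = (y2 - y1) / (x2 - x1) = (35) / (32) mod 43 = 32
x3 = s^2 - x1 - x2 mod 43 = 32^2 - 16 - 5 = 14
y3 = s (x1 - x3) - y1 mod 43 = 32 * (16 - 14) - 3 = 18

P + Q = (14, 18)


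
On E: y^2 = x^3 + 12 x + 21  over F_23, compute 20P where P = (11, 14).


k = 20 = 10100_2 (binary, LSB first: 00101)
Double-and-add from P = (11, 14):
  bit 0 = 0: acc unchanged = O
  bit 1 = 0: acc unchanged = O
  bit 2 = 1: acc = O + (20, 2) = (20, 2)
  bit 3 = 0: acc unchanged = (20, 2)
  bit 4 = 1: acc = (20, 2) + (4, 8) = (11, 9)

20P = (11, 9)


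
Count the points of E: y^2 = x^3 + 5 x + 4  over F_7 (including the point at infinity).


For each x in F_7, count y with y^2 = x^3 + 5 x + 4 mod 7:
  x = 0: RHS = 4, y in [2, 5]  -> 2 point(s)
  x = 2: RHS = 1, y in [1, 6]  -> 2 point(s)
  x = 3: RHS = 4, y in [2, 5]  -> 2 point(s)
  x = 4: RHS = 4, y in [2, 5]  -> 2 point(s)
  x = 5: RHS = 0, y in [0]  -> 1 point(s)
Affine points: 9. Add the point at infinity: total = 10.

#E(F_7) = 10


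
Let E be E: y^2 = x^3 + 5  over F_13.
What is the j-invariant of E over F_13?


Delta = -16(4 a^3 + 27 b^2) mod 13 = 3
-1728 * (4 a)^3 = -1728 * (4*0)^3 mod 13 = 0
j = 0 * 3^(-1) mod 13 = 0

j = 0 (mod 13)


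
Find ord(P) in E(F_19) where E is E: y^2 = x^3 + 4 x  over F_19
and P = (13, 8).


Compute successive multiples of P until we hit O:
  1P = (13, 8)
  2P = (4, 17)
  3P = (3, 1)
  4P = (9, 10)
  5P = (2, 15)
  6P = (11, 8)
  7P = (14, 11)
  8P = (1, 9)
  ... (continuing to 20P)
  20P = O

ord(P) = 20


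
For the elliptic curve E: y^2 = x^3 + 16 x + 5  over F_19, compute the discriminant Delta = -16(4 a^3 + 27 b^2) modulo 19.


4 a^3 + 27 b^2 = 4*16^3 + 27*5^2 = 16384 + 675 = 17059
Delta = -16 * (17059) = -272944
Delta mod 19 = 10

Delta = 10 (mod 19)


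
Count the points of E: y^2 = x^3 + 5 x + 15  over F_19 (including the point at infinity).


For each x in F_19, count y with y^2 = x^3 + 5 x + 15 mod 19:
  x = 3: RHS = 0, y in [0]  -> 1 point(s)
  x = 4: RHS = 4, y in [2, 17]  -> 2 point(s)
  x = 8: RHS = 16, y in [4, 15]  -> 2 point(s)
  x = 10: RHS = 1, y in [1, 18]  -> 2 point(s)
  x = 12: RHS = 17, y in [6, 13]  -> 2 point(s)
  x = 13: RHS = 16, y in [4, 15]  -> 2 point(s)
  x = 14: RHS = 17, y in [6, 13]  -> 2 point(s)
  x = 15: RHS = 7, y in [8, 11]  -> 2 point(s)
  x = 16: RHS = 11, y in [7, 12]  -> 2 point(s)
  x = 17: RHS = 16, y in [4, 15]  -> 2 point(s)
  x = 18: RHS = 9, y in [3, 16]  -> 2 point(s)
Affine points: 21. Add the point at infinity: total = 22.

#E(F_19) = 22


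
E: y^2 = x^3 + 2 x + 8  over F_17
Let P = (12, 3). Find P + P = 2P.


Doubling: s = (3 x1^2 + a) / (2 y1)
s = (3*12^2 + 2) / (2*3) mod 17 = 10
x3 = s^2 - 2 x1 mod 17 = 10^2 - 2*12 = 8
y3 = s (x1 - x3) - y1 mod 17 = 10 * (12 - 8) - 3 = 3

2P = (8, 3)


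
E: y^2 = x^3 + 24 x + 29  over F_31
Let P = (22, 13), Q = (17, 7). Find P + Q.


P != Q, so use the chord formula.
s = (y2 - y1) / (x2 - x1) = (25) / (26) mod 31 = 26
x3 = s^2 - x1 - x2 mod 31 = 26^2 - 22 - 17 = 17
y3 = s (x1 - x3) - y1 mod 31 = 26 * (22 - 17) - 13 = 24

P + Q = (17, 24)


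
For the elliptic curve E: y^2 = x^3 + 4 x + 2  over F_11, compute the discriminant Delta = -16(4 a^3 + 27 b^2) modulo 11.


4 a^3 + 27 b^2 = 4*4^3 + 27*2^2 = 256 + 108 = 364
Delta = -16 * (364) = -5824
Delta mod 11 = 6

Delta = 6 (mod 11)


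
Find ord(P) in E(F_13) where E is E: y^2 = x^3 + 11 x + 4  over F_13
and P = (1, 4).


Compute successive multiples of P until we hit O:
  1P = (1, 4)
  2P = (10, 3)
  3P = (11, 0)
  4P = (10, 10)
  5P = (1, 9)
  6P = O

ord(P) = 6


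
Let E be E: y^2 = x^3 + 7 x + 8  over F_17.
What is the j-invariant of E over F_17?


Delta = -16(4 a^3 + 27 b^2) mod 17 = 6
-1728 * (4 a)^3 = -1728 * (4*7)^3 mod 17 = 13
j = 13 * 6^(-1) mod 17 = 5

j = 5 (mod 17)


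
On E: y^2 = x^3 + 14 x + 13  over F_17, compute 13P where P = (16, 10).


k = 13 = 1101_2 (binary, LSB first: 1011)
Double-and-add from P = (16, 10):
  bit 0 = 1: acc = O + (16, 10) = (16, 10)
  bit 1 = 0: acc unchanged = (16, 10)
  bit 2 = 1: acc = (16, 10) + (5, 2) = (11, 6)
  bit 3 = 1: acc = (11, 6) + (8, 12) = (2, 10)

13P = (2, 10)


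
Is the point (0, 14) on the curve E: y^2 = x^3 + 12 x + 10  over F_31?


Check whether y^2 = x^3 + 12 x + 10 (mod 31) for (x, y) = (0, 14).
LHS: y^2 = 14^2 mod 31 = 10
RHS: x^3 + 12 x + 10 = 0^3 + 12*0 + 10 mod 31 = 10
LHS = RHS

Yes, on the curve


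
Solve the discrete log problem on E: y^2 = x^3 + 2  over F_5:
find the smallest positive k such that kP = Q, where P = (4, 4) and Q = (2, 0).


Enumerate multiples of P until we hit Q = (2, 0):
  1P = (4, 4)
  2P = (3, 2)
  3P = (2, 0)
Match found at i = 3.

k = 3


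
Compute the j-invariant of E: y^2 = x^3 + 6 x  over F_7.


Delta = -16(4 a^3 + 27 b^2) mod 7 = 1
-1728 * (4 a)^3 = -1728 * (4*6)^3 mod 7 = 6
j = 6 * 1^(-1) mod 7 = 6

j = 6 (mod 7)


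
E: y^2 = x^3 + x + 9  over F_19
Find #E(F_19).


For each x in F_19, count y with y^2 = x^3 + 1 x + 9 mod 19:
  x = 0: RHS = 9, y in [3, 16]  -> 2 point(s)
  x = 1: RHS = 11, y in [7, 12]  -> 2 point(s)
  x = 2: RHS = 0, y in [0]  -> 1 point(s)
  x = 3: RHS = 1, y in [1, 18]  -> 2 point(s)
  x = 4: RHS = 1, y in [1, 18]  -> 2 point(s)
  x = 5: RHS = 6, y in [5, 14]  -> 2 point(s)
  x = 7: RHS = 17, y in [6, 13]  -> 2 point(s)
  x = 8: RHS = 16, y in [4, 15]  -> 2 point(s)
  x = 9: RHS = 6, y in [5, 14]  -> 2 point(s)
  x = 12: RHS = 1, y in [1, 18]  -> 2 point(s)
  x = 15: RHS = 17, y in [6, 13]  -> 2 point(s)
  x = 16: RHS = 17, y in [6, 13]  -> 2 point(s)
  x = 18: RHS = 7, y in [8, 11]  -> 2 point(s)
Affine points: 25. Add the point at infinity: total = 26.

#E(F_19) = 26


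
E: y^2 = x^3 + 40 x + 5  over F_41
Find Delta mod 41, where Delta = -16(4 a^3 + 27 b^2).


4 a^3 + 27 b^2 = 4*40^3 + 27*5^2 = 256000 + 675 = 256675
Delta = -16 * (256675) = -4106800
Delta mod 41 = 6

Delta = 6 (mod 41)


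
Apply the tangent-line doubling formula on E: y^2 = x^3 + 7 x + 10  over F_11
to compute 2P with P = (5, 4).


Doubling: s = (3 x1^2 + a) / (2 y1)
s = (3*5^2 + 7) / (2*4) mod 11 = 2
x3 = s^2 - 2 x1 mod 11 = 2^2 - 2*5 = 5
y3 = s (x1 - x3) - y1 mod 11 = 2 * (5 - 5) - 4 = 7

2P = (5, 7)


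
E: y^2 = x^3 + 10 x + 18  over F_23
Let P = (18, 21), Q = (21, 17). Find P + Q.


P != Q, so use the chord formula.
s = (y2 - y1) / (x2 - x1) = (19) / (3) mod 23 = 14
x3 = s^2 - x1 - x2 mod 23 = 14^2 - 18 - 21 = 19
y3 = s (x1 - x3) - y1 mod 23 = 14 * (18 - 19) - 21 = 11

P + Q = (19, 11)


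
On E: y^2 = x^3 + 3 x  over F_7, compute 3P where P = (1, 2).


k = 3 = 11_2 (binary, LSB first: 11)
Double-and-add from P = (1, 2):
  bit 0 = 1: acc = O + (1, 2) = (1, 2)
  bit 1 = 1: acc = (1, 2) + (2, 0) = (1, 5)

3P = (1, 5)


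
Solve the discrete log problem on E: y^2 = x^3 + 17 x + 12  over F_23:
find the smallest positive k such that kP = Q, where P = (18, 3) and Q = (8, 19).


Enumerate multiples of P until we hit Q = (8, 19):
  1P = (18, 3)
  2P = (10, 20)
  3P = (20, 7)
  4P = (12, 9)
  5P = (17, 19)
  6P = (14, 2)
  7P = (4, 12)
  8P = (2, 13)
  9P = (21, 19)
  10P = (15, 13)
  11P = (19, 8)
  12P = (11, 9)
  13P = (6, 13)
  14P = (8, 4)
  15P = (0, 9)
  16P = (0, 14)
  17P = (8, 19)
Match found at i = 17.

k = 17


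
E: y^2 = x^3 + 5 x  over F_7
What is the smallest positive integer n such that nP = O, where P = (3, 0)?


Compute successive multiples of P until we hit O:
  1P = (3, 0)
  2P = O

ord(P) = 2


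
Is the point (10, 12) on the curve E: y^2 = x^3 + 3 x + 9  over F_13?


Check whether y^2 = x^3 + 3 x + 9 (mod 13) for (x, y) = (10, 12).
LHS: y^2 = 12^2 mod 13 = 1
RHS: x^3 + 3 x + 9 = 10^3 + 3*10 + 9 mod 13 = 12
LHS != RHS

No, not on the curve


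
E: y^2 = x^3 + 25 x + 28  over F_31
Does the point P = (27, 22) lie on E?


Check whether y^2 = x^3 + 25 x + 28 (mod 31) for (x, y) = (27, 22).
LHS: y^2 = 22^2 mod 31 = 19
RHS: x^3 + 25 x + 28 = 27^3 + 25*27 + 28 mod 31 = 19
LHS = RHS

Yes, on the curve


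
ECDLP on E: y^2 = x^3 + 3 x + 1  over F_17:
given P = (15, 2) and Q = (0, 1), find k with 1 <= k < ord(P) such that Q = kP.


Enumerate multiples of P until we hit Q = (0, 1):
  1P = (15, 2)
  2P = (0, 16)
  3P = (0, 1)
Match found at i = 3.

k = 3


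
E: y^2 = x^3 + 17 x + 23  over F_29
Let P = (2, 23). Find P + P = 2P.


Doubling: s = (3 x1^2 + a) / (2 y1)
s = (3*2^2 + 17) / (2*23) mod 29 = 0
x3 = s^2 - 2 x1 mod 29 = 0^2 - 2*2 = 25
y3 = s (x1 - x3) - y1 mod 29 = 0 * (2 - 25) - 23 = 6

2P = (25, 6)


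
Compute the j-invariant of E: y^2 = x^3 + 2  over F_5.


Delta = -16(4 a^3 + 27 b^2) mod 5 = 2
-1728 * (4 a)^3 = -1728 * (4*0)^3 mod 5 = 0
j = 0 * 2^(-1) mod 5 = 0

j = 0 (mod 5)


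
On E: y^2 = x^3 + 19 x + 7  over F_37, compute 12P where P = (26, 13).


k = 12 = 1100_2 (binary, LSB first: 0011)
Double-and-add from P = (26, 13):
  bit 0 = 0: acc unchanged = O
  bit 1 = 0: acc unchanged = O
  bit 2 = 1: acc = O + (6, 2) = (6, 2)
  bit 3 = 1: acc = (6, 2) + (4, 6) = (31, 11)

12P = (31, 11)


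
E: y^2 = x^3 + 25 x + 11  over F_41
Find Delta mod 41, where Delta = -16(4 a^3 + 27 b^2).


4 a^3 + 27 b^2 = 4*25^3 + 27*11^2 = 62500 + 3267 = 65767
Delta = -16 * (65767) = -1052272
Delta mod 41 = 34

Delta = 34 (mod 41)


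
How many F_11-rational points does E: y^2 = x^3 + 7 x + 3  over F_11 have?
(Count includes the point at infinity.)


For each x in F_11, count y with y^2 = x^3 + 7 x + 3 mod 11:
  x = 0: RHS = 3, y in [5, 6]  -> 2 point(s)
  x = 1: RHS = 0, y in [0]  -> 1 point(s)
  x = 2: RHS = 3, y in [5, 6]  -> 2 point(s)
  x = 5: RHS = 9, y in [3, 8]  -> 2 point(s)
  x = 9: RHS = 3, y in [5, 6]  -> 2 point(s)
Affine points: 9. Add the point at infinity: total = 10.

#E(F_11) = 10


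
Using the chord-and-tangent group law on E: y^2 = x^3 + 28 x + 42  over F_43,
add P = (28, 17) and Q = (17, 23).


P != Q, so use the chord formula.
s = (y2 - y1) / (x2 - x1) = (6) / (32) mod 43 = 19
x3 = s^2 - x1 - x2 mod 43 = 19^2 - 28 - 17 = 15
y3 = s (x1 - x3) - y1 mod 43 = 19 * (28 - 15) - 17 = 15

P + Q = (15, 15)


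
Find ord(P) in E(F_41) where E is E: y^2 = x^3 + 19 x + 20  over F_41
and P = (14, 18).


Compute successive multiples of P until we hit O:
  1P = (14, 18)
  2P = (9, 31)
  3P = (10, 29)
  4P = (22, 4)
  5P = (26, 3)
  6P = (0, 26)
  7P = (29, 14)
  8P = (7, 2)
  ... (continuing to 54P)
  54P = O

ord(P) = 54


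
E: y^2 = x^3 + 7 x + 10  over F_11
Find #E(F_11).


For each x in F_11, count y with y^2 = x^3 + 7 x + 10 mod 11:
  x = 3: RHS = 3, y in [5, 6]  -> 2 point(s)
  x = 4: RHS = 3, y in [5, 6]  -> 2 point(s)
  x = 5: RHS = 5, y in [4, 7]  -> 2 point(s)
  x = 6: RHS = 4, y in [2, 9]  -> 2 point(s)
Affine points: 8. Add the point at infinity: total = 9.

#E(F_11) = 9


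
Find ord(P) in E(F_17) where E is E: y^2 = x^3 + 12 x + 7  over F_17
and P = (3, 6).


Compute successive multiples of P until we hit O:
  1P = (3, 6)
  2P = (12, 3)
  3P = (4, 0)
  4P = (12, 14)
  5P = (3, 11)
  6P = O

ord(P) = 6


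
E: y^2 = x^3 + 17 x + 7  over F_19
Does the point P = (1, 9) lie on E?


Check whether y^2 = x^3 + 17 x + 7 (mod 19) for (x, y) = (1, 9).
LHS: y^2 = 9^2 mod 19 = 5
RHS: x^3 + 17 x + 7 = 1^3 + 17*1 + 7 mod 19 = 6
LHS != RHS

No, not on the curve


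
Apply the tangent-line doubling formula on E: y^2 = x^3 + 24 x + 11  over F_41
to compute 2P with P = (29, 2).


Doubling: s = (3 x1^2 + a) / (2 y1)
s = (3*29^2 + 24) / (2*2) mod 41 = 32
x3 = s^2 - 2 x1 mod 41 = 32^2 - 2*29 = 23
y3 = s (x1 - x3) - y1 mod 41 = 32 * (29 - 23) - 2 = 26

2P = (23, 26)


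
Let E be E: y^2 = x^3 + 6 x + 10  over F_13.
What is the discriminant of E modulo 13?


4 a^3 + 27 b^2 = 4*6^3 + 27*10^2 = 864 + 2700 = 3564
Delta = -16 * (3564) = -57024
Delta mod 13 = 7

Delta = 7 (mod 13)


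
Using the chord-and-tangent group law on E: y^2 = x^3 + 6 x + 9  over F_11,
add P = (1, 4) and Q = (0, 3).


P != Q, so use the chord formula.
s = (y2 - y1) / (x2 - x1) = (10) / (10) mod 11 = 1
x3 = s^2 - x1 - x2 mod 11 = 1^2 - 1 - 0 = 0
y3 = s (x1 - x3) - y1 mod 11 = 1 * (1 - 0) - 4 = 8

P + Q = (0, 8)


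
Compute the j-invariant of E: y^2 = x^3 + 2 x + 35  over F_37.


Delta = -16(4 a^3 + 27 b^2) mod 37 = 17
-1728 * (4 a)^3 = -1728 * (4*2)^3 mod 37 = 8
j = 8 * 17^(-1) mod 37 = 7

j = 7 (mod 37)


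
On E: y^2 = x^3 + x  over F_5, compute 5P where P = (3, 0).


k = 5 = 101_2 (binary, LSB first: 101)
Double-and-add from P = (3, 0):
  bit 0 = 1: acc = O + (3, 0) = (3, 0)
  bit 1 = 0: acc unchanged = (3, 0)
  bit 2 = 1: acc = (3, 0) + O = (3, 0)

5P = (3, 0)


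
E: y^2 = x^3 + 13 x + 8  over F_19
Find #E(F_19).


For each x in F_19, count y with y^2 = x^3 + 13 x + 8 mod 19:
  x = 2: RHS = 4, y in [2, 17]  -> 2 point(s)
  x = 3: RHS = 17, y in [6, 13]  -> 2 point(s)
  x = 6: RHS = 17, y in [6, 13]  -> 2 point(s)
  x = 7: RHS = 5, y in [9, 10]  -> 2 point(s)
  x = 8: RHS = 16, y in [4, 15]  -> 2 point(s)
  x = 10: RHS = 17, y in [6, 13]  -> 2 point(s)
  x = 11: RHS = 0, y in [0]  -> 1 point(s)
  x = 12: RHS = 11, y in [7, 12]  -> 2 point(s)
  x = 15: RHS = 6, y in [5, 14]  -> 2 point(s)
Affine points: 17. Add the point at infinity: total = 18.

#E(F_19) = 18


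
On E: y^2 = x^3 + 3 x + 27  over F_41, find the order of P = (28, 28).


Compute successive multiples of P until we hit O:
  1P = (28, 28)
  2P = (34, 14)
  3P = (30, 4)
  4P = (4, 12)
  5P = (14, 36)
  6P = (1, 21)
  7P = (2, 0)
  8P = (1, 20)
  ... (continuing to 14P)
  14P = O

ord(P) = 14


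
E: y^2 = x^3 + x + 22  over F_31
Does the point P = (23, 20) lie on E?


Check whether y^2 = x^3 + 1 x + 22 (mod 31) for (x, y) = (23, 20).
LHS: y^2 = 20^2 mod 31 = 28
RHS: x^3 + 1 x + 22 = 23^3 + 1*23 + 22 mod 31 = 29
LHS != RHS

No, not on the curve


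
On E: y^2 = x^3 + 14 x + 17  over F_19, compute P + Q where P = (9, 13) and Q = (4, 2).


P != Q, so use the chord formula.
s = (y2 - y1) / (x2 - x1) = (8) / (14) mod 19 = 6
x3 = s^2 - x1 - x2 mod 19 = 6^2 - 9 - 4 = 4
y3 = s (x1 - x3) - y1 mod 19 = 6 * (9 - 4) - 13 = 17

P + Q = (4, 17)


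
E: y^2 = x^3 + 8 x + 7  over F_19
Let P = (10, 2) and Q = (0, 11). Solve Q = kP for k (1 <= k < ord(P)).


Enumerate multiples of P until we hit Q = (0, 11):
  1P = (10, 2)
  2P = (0, 8)
  3P = (1, 4)
  4P = (5, 18)
  5P = (15, 14)
  6P = (18, 13)
  7P = (11, 18)
  8P = (7, 8)
  9P = (6, 9)
  10P = (12, 11)
  11P = (3, 1)
  12P = (13, 3)
  13P = (13, 16)
  14P = (3, 18)
  15P = (12, 8)
  16P = (6, 10)
  17P = (7, 11)
  18P = (11, 1)
  19P = (18, 6)
  20P = (15, 5)
  21P = (5, 1)
  22P = (1, 15)
  23P = (0, 11)
Match found at i = 23.

k = 23


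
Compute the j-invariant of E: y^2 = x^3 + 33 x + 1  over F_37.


Delta = -16(4 a^3 + 27 b^2) mod 37 = 1
-1728 * (4 a)^3 = -1728 * (4*33)^3 mod 37 = 10
j = 10 * 1^(-1) mod 37 = 10

j = 10 (mod 37)


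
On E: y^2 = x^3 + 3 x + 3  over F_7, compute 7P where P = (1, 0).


k = 7 = 111_2 (binary, LSB first: 111)
Double-and-add from P = (1, 0):
  bit 0 = 1: acc = O + (1, 0) = (1, 0)
  bit 1 = 1: acc = (1, 0) + O = (1, 0)
  bit 2 = 1: acc = (1, 0) + O = (1, 0)

7P = (1, 0)


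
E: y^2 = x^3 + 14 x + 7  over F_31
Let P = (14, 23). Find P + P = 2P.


Doubling: s = (3 x1^2 + a) / (2 y1)
s = (3*14^2 + 14) / (2*23) mod 31 = 5
x3 = s^2 - 2 x1 mod 31 = 5^2 - 2*14 = 28
y3 = s (x1 - x3) - y1 mod 31 = 5 * (14 - 28) - 23 = 0

2P = (28, 0)


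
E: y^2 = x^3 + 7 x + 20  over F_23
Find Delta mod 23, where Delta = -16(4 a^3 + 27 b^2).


4 a^3 + 27 b^2 = 4*7^3 + 27*20^2 = 1372 + 10800 = 12172
Delta = -16 * (12172) = -194752
Delta mod 23 = 12

Delta = 12 (mod 23)


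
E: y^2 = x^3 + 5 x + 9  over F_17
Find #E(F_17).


For each x in F_17, count y with y^2 = x^3 + 5 x + 9 mod 17:
  x = 0: RHS = 9, y in [3, 14]  -> 2 point(s)
  x = 1: RHS = 15, y in [7, 10]  -> 2 point(s)
  x = 3: RHS = 0, y in [0]  -> 1 point(s)
  x = 4: RHS = 8, y in [5, 12]  -> 2 point(s)
  x = 6: RHS = 0, y in [0]  -> 1 point(s)
  x = 7: RHS = 13, y in [8, 9]  -> 2 point(s)
  x = 8: RHS = 0, y in [0]  -> 1 point(s)
  x = 9: RHS = 1, y in [1, 16]  -> 2 point(s)
  x = 11: RHS = 1, y in [1, 16]  -> 2 point(s)
  x = 14: RHS = 1, y in [1, 16]  -> 2 point(s)
  x = 15: RHS = 8, y in [5, 12]  -> 2 point(s)
Affine points: 19. Add the point at infinity: total = 20.

#E(F_17) = 20


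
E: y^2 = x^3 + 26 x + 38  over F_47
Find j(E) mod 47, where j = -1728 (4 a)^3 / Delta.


Delta = -16(4 a^3 + 27 b^2) mod 47 = 10
-1728 * (4 a)^3 = -1728 * (4*26)^3 mod 47 = 2
j = 2 * 10^(-1) mod 47 = 19

j = 19 (mod 47)
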